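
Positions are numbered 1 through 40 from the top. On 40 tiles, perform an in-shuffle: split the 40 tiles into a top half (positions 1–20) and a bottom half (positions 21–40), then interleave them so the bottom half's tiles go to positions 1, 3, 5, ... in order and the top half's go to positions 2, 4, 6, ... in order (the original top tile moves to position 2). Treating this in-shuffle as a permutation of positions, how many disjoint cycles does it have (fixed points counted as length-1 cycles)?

2

Trace each unvisited position around until it returns:
(1 2 4 8 16 32 ... len 20) (3 6 12 24 7 14 ... len 20)
2 cycles in total.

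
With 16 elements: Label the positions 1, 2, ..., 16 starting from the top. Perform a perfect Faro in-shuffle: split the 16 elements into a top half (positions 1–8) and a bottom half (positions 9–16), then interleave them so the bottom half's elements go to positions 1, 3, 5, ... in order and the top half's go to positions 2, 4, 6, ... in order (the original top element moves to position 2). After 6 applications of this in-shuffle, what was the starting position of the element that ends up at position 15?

Work backwards from position 15, undoing one in-shuffle at a time:
15 ← 16 ← 8 ← 4 ← 2 ← 1 ← 9
So the element now at position 15 started at position 9.

9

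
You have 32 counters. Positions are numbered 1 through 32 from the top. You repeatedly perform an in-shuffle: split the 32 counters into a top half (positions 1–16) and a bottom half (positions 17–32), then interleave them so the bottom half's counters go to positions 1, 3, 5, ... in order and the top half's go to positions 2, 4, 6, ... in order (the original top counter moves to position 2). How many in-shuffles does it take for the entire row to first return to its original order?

10

The in-shuffle permutes the 32 positions with cycle lengths [2, 10, 10, 10].
Every counter is home exactly when every cycle has completed a whole number of laps, i.e. after lcm(2, 10) = 10 in-shuffles.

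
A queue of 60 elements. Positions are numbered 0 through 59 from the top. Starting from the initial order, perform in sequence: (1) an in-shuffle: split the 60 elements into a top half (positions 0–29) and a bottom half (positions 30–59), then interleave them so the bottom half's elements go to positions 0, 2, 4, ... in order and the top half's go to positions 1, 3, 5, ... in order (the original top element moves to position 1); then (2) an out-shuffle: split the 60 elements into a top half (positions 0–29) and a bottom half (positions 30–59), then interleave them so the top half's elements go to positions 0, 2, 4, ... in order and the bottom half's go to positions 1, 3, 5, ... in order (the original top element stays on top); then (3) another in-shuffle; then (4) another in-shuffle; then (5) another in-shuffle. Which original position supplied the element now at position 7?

30

Undo the operations in reverse order, starting from position 7:
  undo op 5 (in-shuffle, from top half): 7 ← 3
  undo op 4 (in-shuffle, from top half): 3 ← 1
  undo op 3 (in-shuffle, from top half): 1 ← 0
  undo op 2 (out-shuffle, from top half): 0 ← 0
  undo op 1 (in-shuffle, from bottom half): 0 ← 30
So the element at position 7 came from original position 30.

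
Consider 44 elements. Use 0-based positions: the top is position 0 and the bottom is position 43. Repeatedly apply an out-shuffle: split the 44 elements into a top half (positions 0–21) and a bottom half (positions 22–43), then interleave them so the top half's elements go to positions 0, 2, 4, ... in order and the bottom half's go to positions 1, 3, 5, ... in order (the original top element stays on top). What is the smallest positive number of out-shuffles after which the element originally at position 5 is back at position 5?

Follow position 5 under repeated out-shuffles:
5 → 10 → 20 → 40 → 37 → 31 → 19 → 38 → 33 → 23 → 3 → 6 → 12 → 24 → 5
It first returns after 14 out-shuffles.

14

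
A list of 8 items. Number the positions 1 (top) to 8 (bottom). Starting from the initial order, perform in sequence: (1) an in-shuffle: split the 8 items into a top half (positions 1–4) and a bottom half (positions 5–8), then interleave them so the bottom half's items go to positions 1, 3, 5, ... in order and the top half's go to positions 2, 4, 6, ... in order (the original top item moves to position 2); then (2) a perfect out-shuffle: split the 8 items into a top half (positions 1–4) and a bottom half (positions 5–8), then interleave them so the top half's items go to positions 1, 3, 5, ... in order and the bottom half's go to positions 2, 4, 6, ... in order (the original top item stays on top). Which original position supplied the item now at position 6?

8

Undo the operations in reverse order, starting from position 6:
  undo op 2 (out-shuffle, from bottom half): 6 ← 7
  undo op 1 (in-shuffle, from bottom half): 7 ← 8
So the item at position 6 came from original position 8.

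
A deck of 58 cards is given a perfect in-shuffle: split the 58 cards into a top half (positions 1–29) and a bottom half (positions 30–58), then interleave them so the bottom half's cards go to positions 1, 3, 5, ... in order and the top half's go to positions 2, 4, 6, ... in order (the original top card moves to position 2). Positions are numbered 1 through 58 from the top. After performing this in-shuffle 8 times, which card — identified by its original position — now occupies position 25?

16

Work backwards from position 25, undoing one in-shuffle at a time:
25 ← 42 ← 21 ← 40 ← 20 ← 10 ← 5 ← 32 ← 16
So the card now at position 25 started at position 16.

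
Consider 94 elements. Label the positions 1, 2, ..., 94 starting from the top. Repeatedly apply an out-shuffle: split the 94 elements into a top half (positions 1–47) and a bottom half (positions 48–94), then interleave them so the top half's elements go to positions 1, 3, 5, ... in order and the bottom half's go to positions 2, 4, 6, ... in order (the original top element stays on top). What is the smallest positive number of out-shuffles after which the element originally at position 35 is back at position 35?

Follow position 35 under repeated out-shuffles:
35 → 69 → 44 → 87 → 80 → 66 → 38 → 75 → 56 → 18 → 35
It first returns after 10 out-shuffles.

10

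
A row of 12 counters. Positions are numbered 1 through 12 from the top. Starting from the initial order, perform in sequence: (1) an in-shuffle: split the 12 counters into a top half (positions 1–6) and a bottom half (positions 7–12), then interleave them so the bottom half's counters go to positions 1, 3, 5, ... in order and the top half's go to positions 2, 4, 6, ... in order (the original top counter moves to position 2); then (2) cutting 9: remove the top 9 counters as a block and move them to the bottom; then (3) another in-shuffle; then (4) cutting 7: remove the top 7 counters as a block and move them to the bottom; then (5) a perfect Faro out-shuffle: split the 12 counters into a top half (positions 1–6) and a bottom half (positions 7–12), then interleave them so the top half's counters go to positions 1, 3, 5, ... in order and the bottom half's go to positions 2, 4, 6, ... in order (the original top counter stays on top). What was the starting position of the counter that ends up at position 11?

2

Undo the operations in reverse order, starting from position 11:
  undo op 5 (out-shuffle, from top half): 11 ← 6
  undo op 4 (cut 7): 6 ← 1
  undo op 3 (in-shuffle, from bottom half): 1 ← 7
  undo op 2 (cut 9): 7 ← 4
  undo op 1 (in-shuffle, from top half): 4 ← 2
So the counter at position 11 came from original position 2.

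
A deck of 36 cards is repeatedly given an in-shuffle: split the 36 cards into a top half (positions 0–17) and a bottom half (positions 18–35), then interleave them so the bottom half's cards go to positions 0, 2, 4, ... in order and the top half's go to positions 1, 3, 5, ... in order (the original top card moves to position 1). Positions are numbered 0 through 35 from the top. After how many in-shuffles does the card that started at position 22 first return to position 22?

36

Follow position 22 under repeated in-shuffles:
22 → 8 → 17 → 35 → 34 → 32 → 28 → 20 → ... → 22 (length 36)
It first returns after 36 in-shuffles.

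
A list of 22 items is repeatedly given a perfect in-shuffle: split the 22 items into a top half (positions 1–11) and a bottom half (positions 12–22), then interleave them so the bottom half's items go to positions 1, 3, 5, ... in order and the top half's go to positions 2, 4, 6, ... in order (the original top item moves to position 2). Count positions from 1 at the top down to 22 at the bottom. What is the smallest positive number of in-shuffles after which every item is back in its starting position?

11

The in-shuffle permutes the 22 positions with cycle lengths [11, 11].
Every item is home exactly when every cycle has completed a whole number of laps, i.e. after lcm(11) = 11 in-shuffles.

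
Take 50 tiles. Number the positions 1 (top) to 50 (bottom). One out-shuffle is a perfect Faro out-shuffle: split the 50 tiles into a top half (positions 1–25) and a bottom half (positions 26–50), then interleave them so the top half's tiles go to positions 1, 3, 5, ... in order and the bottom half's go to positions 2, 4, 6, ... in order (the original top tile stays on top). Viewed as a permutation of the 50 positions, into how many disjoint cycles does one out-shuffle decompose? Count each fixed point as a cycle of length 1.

6

Trace each unvisited position around until it returns:
(1) (2 3 5 9 17 33 ... len 21) (4 7 13 25 49 48 ... len 21) (8 15 29) (22 43 36) (50)
6 cycles in total.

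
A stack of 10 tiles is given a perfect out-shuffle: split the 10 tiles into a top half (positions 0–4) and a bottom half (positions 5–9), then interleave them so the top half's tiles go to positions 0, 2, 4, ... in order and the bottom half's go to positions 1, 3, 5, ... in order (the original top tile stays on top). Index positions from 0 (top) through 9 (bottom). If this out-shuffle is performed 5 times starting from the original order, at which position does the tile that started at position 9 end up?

Position 9 is a fixed point of every out-shuffle, so the tile never moves.

9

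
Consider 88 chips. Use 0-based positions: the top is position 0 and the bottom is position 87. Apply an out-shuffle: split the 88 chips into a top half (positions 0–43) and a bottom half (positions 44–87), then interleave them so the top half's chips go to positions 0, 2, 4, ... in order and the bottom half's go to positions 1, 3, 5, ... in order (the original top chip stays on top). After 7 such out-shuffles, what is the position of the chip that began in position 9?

21

Track the chip's position through each out-shuffle:
9 → 18 → 36 → 72 → 57 → 27 → 54 → 21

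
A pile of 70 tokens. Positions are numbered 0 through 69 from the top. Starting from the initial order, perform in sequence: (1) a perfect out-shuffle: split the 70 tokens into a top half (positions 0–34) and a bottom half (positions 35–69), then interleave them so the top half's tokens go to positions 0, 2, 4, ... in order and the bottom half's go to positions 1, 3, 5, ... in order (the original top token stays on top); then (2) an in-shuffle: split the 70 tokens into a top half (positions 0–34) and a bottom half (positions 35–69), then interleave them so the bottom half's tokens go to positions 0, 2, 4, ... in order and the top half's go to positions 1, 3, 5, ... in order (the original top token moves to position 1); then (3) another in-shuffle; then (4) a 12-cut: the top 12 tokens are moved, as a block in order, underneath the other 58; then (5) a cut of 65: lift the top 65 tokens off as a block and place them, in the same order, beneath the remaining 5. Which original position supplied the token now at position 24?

38

Undo the operations in reverse order, starting from position 24:
  undo op 5 (cut 65): 24 ← 19
  undo op 4 (cut 12): 19 ← 31
  undo op 3 (in-shuffle, from top half): 31 ← 15
  undo op 2 (in-shuffle, from top half): 15 ← 7
  undo op 1 (out-shuffle, from bottom half): 7 ← 38
So the token at position 24 came from original position 38.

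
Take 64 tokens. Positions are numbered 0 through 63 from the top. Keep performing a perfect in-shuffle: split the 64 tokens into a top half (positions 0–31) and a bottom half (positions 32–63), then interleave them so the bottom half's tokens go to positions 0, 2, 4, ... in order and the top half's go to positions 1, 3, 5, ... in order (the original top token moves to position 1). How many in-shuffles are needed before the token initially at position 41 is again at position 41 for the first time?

12

Follow position 41 under repeated in-shuffles:
41 → 18 → 37 → 10 → 21 → 43 → 22 → 45 → 26 → 53 → 42 → 20 → 41
It first returns after 12 in-shuffles.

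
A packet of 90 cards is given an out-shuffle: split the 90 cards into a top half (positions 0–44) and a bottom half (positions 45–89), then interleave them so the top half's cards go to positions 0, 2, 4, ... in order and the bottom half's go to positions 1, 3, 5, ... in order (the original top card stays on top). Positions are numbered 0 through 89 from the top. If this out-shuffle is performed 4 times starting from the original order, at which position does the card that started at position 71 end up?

68

Track the card's position through each out-shuffle:
71 → 53 → 17 → 34 → 68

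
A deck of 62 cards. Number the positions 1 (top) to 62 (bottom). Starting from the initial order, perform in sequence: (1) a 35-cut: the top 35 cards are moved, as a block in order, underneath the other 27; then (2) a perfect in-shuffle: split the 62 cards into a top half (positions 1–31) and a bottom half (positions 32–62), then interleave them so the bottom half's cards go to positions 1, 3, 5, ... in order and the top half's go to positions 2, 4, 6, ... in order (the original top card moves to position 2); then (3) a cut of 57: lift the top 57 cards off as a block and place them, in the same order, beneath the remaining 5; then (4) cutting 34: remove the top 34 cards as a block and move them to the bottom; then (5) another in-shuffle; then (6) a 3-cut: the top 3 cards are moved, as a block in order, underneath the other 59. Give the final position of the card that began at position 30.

Track the card from position 30 forward through each operation:
  after op 1 (cut 35): 30 → 57
  after op 2 (in-shuffle): 57 → 51
  after op 3 (cut 57): 51 → 56
  after op 4 (cut 34): 56 → 22
  after op 5 (in-shuffle): 22 → 44
  after op 6 (cut 3): 44 → 41

41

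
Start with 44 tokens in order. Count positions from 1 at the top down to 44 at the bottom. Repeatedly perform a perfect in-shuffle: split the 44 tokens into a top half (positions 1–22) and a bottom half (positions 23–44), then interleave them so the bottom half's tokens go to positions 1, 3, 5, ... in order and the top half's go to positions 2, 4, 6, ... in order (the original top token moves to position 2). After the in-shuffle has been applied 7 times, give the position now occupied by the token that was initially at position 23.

19

Track the token's position through each in-shuffle:
23 → 1 → 2 → 4 → 8 → 16 → 32 → 19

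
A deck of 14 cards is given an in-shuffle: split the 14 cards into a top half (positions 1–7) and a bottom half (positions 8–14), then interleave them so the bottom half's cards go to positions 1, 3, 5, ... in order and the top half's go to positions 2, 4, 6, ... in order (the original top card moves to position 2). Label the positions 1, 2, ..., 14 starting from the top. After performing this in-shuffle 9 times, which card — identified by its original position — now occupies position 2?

Work backwards from position 2, undoing one in-shuffle at a time:
2 ← 1 ← 8 ← 4 ← 2 ← 1 ← 8 ← 4 ← 2 ← 1
So the card now at position 2 started at position 1.

1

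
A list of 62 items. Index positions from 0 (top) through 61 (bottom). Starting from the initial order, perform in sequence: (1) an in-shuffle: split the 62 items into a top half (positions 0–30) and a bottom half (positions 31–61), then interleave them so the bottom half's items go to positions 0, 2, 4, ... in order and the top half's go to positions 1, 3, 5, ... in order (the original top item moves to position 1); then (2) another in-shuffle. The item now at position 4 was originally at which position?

Undo the operations in reverse order, starting from position 4:
  undo op 2 (in-shuffle, from bottom half): 4 ← 33
  undo op 1 (in-shuffle, from top half): 33 ← 16
So the item at position 4 came from original position 16.

16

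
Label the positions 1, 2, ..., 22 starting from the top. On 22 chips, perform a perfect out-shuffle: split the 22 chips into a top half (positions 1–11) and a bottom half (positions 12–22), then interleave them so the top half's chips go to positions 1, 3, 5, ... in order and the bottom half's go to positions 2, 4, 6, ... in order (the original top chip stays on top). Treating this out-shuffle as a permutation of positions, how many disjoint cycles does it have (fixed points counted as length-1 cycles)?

Trace each unvisited position around until it returns:
(1) (2 3 5 9 17 12) (4 7 13) (6 11 21 20 18 14) (8 15) (10 19 16) (22)
7 cycles in total.

7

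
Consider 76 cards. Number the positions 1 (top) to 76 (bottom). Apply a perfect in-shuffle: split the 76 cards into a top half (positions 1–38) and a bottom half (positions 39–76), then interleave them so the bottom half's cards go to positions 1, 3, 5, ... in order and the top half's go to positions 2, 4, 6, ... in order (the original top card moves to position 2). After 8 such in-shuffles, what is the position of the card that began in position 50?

18

Track the card's position through each in-shuffle:
50 → 23 → 46 → 15 → 30 → 60 → 43 → 9 → 18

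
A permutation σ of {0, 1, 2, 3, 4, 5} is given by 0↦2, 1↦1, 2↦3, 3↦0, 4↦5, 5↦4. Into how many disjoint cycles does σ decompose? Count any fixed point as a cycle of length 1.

Cycle decomposition: (0 2 3) (1) (4 5).
3 cycles.

3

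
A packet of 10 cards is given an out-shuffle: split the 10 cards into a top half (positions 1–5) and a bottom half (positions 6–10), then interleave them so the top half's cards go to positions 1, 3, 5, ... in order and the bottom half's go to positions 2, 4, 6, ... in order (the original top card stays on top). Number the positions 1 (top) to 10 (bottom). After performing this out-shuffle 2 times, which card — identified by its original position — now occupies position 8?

5

Work backwards from position 8, undoing one out-shuffle at a time:
8 ← 9 ← 5
So the card now at position 8 started at position 5.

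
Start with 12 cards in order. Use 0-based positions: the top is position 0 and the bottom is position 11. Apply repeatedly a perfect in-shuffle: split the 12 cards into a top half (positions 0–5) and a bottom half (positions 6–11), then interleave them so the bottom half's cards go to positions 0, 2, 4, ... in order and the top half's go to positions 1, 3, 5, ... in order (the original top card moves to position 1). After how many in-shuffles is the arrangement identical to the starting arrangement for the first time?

The in-shuffle permutes the 12 positions with cycle lengths [12].
Every card is home exactly when every cycle has completed a whole number of laps, i.e. after lcm(12) = 12 in-shuffles.

12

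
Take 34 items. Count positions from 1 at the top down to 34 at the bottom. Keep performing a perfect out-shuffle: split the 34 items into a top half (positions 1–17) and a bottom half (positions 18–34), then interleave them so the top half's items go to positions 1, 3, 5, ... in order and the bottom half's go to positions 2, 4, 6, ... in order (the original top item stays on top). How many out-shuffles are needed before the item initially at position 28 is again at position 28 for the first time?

10

Follow position 28 under repeated out-shuffles:
28 → 22 → 10 → 19 → 4 → 7 → 13 → 25 → 16 → 31 → 28
It first returns after 10 out-shuffles.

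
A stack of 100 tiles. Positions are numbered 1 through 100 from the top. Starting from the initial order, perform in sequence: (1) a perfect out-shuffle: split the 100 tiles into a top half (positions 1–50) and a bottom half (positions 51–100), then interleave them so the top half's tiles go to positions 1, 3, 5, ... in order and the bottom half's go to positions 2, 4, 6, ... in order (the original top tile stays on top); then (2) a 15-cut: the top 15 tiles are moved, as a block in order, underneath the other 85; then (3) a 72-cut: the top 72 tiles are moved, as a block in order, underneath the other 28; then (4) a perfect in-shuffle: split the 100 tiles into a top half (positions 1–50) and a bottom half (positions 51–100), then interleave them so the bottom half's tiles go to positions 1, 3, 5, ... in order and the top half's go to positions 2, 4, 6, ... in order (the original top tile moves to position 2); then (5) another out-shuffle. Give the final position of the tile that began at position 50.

47

Track the tile from position 50 forward through each operation:
  after op 1 (out-shuffle): 50 → 99
  after op 2 (cut 15): 99 → 84
  after op 3 (cut 72): 84 → 12
  after op 4 (in-shuffle): 12 → 24
  after op 5 (out-shuffle): 24 → 47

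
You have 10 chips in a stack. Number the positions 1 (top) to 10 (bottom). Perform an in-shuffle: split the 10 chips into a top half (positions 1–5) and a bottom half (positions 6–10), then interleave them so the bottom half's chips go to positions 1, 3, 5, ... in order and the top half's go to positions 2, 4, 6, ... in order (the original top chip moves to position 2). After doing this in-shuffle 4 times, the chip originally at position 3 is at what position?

Track the chip's position through each in-shuffle:
3 → 6 → 1 → 2 → 4

4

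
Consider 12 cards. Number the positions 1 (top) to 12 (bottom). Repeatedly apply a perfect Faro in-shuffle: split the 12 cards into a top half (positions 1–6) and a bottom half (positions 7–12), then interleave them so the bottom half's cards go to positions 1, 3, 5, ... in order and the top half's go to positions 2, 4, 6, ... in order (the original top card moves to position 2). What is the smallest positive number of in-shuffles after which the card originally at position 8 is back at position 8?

12

Follow position 8 under repeated in-shuffles:
8 → 3 → 6 → 12 → 11 → 9 → 5 → 10 → 7 → 1 → 2 → 4 → 8
It first returns after 12 in-shuffles.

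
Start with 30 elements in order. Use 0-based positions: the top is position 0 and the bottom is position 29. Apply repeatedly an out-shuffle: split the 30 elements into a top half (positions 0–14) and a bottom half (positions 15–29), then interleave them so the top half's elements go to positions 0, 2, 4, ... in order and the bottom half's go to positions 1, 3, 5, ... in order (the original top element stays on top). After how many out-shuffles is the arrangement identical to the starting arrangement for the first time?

The out-shuffle permutes the 30 positions with cycle lengths [1, 1, 28].
Every element is home exactly when every cycle has completed a whole number of laps, i.e. after lcm(1, 28) = 28 out-shuffles.

28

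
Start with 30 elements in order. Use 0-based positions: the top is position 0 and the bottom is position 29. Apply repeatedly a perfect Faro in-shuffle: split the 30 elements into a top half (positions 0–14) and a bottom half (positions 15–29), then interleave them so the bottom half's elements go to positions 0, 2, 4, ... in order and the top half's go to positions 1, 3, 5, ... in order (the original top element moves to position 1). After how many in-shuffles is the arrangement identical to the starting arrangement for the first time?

5

The in-shuffle permutes the 30 positions with cycle lengths [5, 5, 5, 5, 5, 5].
Every element is home exactly when every cycle has completed a whole number of laps, i.e. after lcm(5) = 5 in-shuffles.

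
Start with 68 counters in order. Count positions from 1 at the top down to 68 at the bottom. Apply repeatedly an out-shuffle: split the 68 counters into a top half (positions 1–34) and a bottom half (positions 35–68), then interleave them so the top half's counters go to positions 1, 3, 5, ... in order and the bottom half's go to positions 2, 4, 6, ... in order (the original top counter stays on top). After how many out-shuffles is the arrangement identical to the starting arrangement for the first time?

66

The out-shuffle permutes the 68 positions with cycle lengths [1, 1, 66].
Every counter is home exactly when every cycle has completed a whole number of laps, i.e. after lcm(1, 66) = 66 out-shuffles.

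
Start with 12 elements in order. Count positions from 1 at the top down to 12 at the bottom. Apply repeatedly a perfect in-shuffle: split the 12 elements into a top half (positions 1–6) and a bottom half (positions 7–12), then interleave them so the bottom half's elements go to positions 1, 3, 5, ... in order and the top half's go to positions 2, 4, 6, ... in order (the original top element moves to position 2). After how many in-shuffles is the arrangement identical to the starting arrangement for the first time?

The in-shuffle permutes the 12 positions with cycle lengths [12].
Every element is home exactly when every cycle has completed a whole number of laps, i.e. after lcm(12) = 12 in-shuffles.

12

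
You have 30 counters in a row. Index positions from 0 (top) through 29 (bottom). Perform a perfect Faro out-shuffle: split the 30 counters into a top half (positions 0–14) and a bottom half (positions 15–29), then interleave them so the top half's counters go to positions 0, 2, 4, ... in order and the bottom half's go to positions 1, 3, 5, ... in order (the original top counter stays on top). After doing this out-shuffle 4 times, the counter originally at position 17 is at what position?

11

Track the counter's position through each out-shuffle:
17 → 5 → 10 → 20 → 11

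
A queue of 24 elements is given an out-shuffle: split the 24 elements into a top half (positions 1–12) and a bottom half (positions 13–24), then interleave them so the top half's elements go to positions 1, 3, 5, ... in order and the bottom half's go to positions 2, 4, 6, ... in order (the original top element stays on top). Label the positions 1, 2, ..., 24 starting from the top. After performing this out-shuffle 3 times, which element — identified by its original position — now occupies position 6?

Work backwards from position 6, undoing one out-shuffle at a time:
6 ← 15 ← 8 ← 16
So the element now at position 6 started at position 16.

16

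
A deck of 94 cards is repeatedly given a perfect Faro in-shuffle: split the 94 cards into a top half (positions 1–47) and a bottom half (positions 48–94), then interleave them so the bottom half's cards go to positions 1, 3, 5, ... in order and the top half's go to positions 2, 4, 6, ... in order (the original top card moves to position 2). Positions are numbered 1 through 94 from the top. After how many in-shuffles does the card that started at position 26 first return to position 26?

Follow position 26 under repeated in-shuffles:
26 → 52 → 9 → 18 → 36 → 72 → 49 → 3 → ... → 26 (length 36)
It first returns after 36 in-shuffles.

36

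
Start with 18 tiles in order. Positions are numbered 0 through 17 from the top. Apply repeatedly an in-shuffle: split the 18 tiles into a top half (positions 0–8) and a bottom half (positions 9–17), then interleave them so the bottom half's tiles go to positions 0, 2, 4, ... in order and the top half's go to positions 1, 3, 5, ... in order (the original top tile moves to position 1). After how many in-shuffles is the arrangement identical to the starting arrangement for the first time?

18

The in-shuffle permutes the 18 positions with cycle lengths [18].
Every tile is home exactly when every cycle has completed a whole number of laps, i.e. after lcm(18) = 18 in-shuffles.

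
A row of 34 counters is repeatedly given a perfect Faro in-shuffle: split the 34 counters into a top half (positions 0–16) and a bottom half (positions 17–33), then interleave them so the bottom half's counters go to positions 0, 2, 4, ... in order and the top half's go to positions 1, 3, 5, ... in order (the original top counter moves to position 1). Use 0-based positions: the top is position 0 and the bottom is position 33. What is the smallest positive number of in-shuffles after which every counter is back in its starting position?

The in-shuffle permutes the 34 positions with cycle lengths [3, 3, 4, 12, 12].
Every counter is home exactly when every cycle has completed a whole number of laps, i.e. after lcm(3, 4, 12) = 12 in-shuffles.

12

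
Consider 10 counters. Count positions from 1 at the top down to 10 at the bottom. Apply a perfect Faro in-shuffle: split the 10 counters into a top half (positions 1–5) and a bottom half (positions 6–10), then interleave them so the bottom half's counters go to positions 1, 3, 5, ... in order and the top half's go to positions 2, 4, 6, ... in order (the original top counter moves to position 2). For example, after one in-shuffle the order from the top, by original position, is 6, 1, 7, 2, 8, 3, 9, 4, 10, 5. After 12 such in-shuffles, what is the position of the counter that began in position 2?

8

Track the counter's position through each in-shuffle:
2 → 4 → 8 → 5 → 10 → 9 → 7 → 3 → 6 → 1 → 2 → 4 → 8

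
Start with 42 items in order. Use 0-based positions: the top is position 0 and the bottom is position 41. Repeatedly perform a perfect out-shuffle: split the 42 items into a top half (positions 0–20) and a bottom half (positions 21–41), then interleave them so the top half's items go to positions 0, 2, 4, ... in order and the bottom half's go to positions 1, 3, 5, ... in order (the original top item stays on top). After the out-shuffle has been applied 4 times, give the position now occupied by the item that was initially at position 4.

23

Track the item's position through each out-shuffle:
4 → 8 → 16 → 32 → 23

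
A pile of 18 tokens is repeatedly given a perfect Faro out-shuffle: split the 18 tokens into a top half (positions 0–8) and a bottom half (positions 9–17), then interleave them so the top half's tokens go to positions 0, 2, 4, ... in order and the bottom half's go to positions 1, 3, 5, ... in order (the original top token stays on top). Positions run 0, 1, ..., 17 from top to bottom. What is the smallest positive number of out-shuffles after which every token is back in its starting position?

8

The out-shuffle permutes the 18 positions with cycle lengths [1, 1, 8, 8].
Every token is home exactly when every cycle has completed a whole number of laps, i.e. after lcm(1, 8) = 8 out-shuffles.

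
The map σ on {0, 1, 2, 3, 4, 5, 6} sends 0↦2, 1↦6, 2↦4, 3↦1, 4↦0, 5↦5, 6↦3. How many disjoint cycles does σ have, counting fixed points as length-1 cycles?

3

Cycle decomposition: (0 2 4) (1 6 3) (5).
3 cycles.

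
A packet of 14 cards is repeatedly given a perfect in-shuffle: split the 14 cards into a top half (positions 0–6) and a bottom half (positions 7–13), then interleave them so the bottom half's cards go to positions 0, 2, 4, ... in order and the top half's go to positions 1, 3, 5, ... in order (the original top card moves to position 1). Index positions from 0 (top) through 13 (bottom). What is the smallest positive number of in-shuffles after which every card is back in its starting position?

4

The in-shuffle permutes the 14 positions with cycle lengths [2, 4, 4, 4].
Every card is home exactly when every cycle has completed a whole number of laps, i.e. after lcm(2, 4) = 4 in-shuffles.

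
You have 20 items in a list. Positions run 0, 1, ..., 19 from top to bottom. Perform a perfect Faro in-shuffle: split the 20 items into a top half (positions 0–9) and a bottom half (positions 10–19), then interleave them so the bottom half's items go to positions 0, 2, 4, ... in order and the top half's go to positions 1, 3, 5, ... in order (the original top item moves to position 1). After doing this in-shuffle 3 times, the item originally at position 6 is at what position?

Track the item's position through each in-shuffle:
6 → 13 → 6 → 13

13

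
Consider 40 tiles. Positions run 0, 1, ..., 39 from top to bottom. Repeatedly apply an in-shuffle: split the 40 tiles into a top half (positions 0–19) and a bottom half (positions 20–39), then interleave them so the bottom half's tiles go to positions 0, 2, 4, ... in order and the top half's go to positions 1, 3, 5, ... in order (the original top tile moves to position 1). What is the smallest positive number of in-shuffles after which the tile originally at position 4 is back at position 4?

Follow position 4 under repeated in-shuffles:
4 → 9 → 19 → 39 → 38 → 36 → 32 → 24 → 8 → 17 → 35 → 30 → 20 → 0 → 1 → 3 → 7 → 15 → 31 → 22 → 4
It first returns after 20 in-shuffles.

20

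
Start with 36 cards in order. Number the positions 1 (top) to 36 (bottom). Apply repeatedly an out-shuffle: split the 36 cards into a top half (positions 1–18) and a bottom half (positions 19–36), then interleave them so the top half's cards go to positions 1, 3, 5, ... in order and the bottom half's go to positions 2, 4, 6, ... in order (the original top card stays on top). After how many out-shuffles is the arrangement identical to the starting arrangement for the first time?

The out-shuffle permutes the 36 positions with cycle lengths [1, 1, 3, 3, 4, 12, 12].
Every card is home exactly when every cycle has completed a whole number of laps, i.e. after lcm(1, 3, 4, 12) = 12 out-shuffles.

12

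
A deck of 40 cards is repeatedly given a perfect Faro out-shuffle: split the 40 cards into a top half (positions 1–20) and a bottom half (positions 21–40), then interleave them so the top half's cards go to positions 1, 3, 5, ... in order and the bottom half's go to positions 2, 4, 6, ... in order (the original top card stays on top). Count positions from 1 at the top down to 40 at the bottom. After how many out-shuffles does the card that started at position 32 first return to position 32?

12

Follow position 32 under repeated out-shuffles:
32 → 24 → 8 → 15 → 29 → 18 → 35 → 30 → 20 → 39 → 38 → 36 → 32
It first returns after 12 out-shuffles.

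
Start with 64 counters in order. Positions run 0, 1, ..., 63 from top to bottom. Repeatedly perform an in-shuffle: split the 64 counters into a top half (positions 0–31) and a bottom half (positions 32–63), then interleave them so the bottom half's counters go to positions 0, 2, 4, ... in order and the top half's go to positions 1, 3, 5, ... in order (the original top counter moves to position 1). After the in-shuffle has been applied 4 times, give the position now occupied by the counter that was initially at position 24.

9

Track the counter's position through each in-shuffle:
24 → 49 → 34 → 4 → 9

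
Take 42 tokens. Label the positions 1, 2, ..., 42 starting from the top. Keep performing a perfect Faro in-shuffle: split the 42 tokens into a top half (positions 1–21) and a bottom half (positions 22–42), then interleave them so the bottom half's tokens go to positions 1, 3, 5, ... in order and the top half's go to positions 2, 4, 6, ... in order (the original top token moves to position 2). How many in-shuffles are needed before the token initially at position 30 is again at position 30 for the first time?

Follow position 30 under repeated in-shuffles:
30 → 17 → 34 → 25 → 7 → 14 → 28 → 13 → 26 → 9 → 18 → 36 → 29 → 15 → 30
It first returns after 14 in-shuffles.

14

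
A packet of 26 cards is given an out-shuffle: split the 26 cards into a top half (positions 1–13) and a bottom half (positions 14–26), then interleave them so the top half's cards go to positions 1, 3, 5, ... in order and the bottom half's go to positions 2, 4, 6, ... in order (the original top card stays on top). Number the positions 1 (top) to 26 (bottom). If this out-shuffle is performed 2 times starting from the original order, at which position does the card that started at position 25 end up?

22

Track the card's position through each out-shuffle:
25 → 24 → 22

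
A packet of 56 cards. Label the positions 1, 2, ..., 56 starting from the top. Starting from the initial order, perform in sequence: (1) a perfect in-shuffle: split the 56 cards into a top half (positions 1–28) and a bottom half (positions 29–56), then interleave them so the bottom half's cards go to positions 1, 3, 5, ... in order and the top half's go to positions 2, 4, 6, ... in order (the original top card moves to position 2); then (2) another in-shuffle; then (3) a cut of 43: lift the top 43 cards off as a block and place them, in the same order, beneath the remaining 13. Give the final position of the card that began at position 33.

Track the card from position 33 forward through each operation:
  after op 1 (in-shuffle): 33 → 9
  after op 2 (in-shuffle): 9 → 18
  after op 3 (cut 43): 18 → 31

31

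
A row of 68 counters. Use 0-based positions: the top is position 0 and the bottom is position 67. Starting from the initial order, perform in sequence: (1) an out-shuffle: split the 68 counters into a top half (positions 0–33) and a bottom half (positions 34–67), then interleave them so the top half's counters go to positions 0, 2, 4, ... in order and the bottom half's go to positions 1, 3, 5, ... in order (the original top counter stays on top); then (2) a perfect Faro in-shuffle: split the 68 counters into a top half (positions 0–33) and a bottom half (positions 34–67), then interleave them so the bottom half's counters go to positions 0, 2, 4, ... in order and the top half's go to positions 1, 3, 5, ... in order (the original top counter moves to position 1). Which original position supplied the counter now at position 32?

Undo the operations in reverse order, starting from position 32:
  undo op 2 (in-shuffle, from bottom half): 32 ← 50
  undo op 1 (out-shuffle, from top half): 50 ← 25
So the counter at position 32 came from original position 25.

25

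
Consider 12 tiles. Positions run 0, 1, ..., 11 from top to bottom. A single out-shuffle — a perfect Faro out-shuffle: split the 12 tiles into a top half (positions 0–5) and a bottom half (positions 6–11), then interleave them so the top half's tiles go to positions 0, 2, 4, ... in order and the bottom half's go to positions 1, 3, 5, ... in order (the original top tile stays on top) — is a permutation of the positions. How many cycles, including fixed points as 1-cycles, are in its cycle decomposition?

Trace each unvisited position around until it returns:
(0) (1 2 4 8 5 10 9 7 3 6) (11)
3 cycles in total.

3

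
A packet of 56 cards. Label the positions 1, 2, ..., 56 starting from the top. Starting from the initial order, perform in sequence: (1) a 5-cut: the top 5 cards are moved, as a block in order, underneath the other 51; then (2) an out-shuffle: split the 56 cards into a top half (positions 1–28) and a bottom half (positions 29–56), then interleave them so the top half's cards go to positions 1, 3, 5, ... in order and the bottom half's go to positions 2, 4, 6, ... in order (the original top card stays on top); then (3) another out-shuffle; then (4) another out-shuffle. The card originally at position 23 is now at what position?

Track the card from position 23 forward through each operation:
  after op 1 (cut 5): 23 → 18
  after op 2 (out-shuffle): 18 → 35
  after op 3 (out-shuffle): 35 → 14
  after op 4 (out-shuffle): 14 → 27

27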